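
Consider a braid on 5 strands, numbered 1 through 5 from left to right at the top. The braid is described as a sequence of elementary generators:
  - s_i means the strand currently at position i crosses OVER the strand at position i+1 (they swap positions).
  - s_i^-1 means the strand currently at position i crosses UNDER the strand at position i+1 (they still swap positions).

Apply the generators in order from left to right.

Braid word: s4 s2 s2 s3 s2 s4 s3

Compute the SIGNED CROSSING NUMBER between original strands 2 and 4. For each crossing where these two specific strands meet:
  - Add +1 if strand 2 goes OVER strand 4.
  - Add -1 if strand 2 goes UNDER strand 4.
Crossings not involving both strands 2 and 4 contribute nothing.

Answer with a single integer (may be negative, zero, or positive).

Answer: 1

Derivation:
Gen 1: crossing 4x5. Both 2&4? no. Sum: 0
Gen 2: crossing 2x3. Both 2&4? no. Sum: 0
Gen 3: crossing 3x2. Both 2&4? no. Sum: 0
Gen 4: crossing 3x5. Both 2&4? no. Sum: 0
Gen 5: crossing 2x5. Both 2&4? no. Sum: 0
Gen 6: crossing 3x4. Both 2&4? no. Sum: 0
Gen 7: 2 over 4. Both 2&4? yes. Contrib: +1. Sum: 1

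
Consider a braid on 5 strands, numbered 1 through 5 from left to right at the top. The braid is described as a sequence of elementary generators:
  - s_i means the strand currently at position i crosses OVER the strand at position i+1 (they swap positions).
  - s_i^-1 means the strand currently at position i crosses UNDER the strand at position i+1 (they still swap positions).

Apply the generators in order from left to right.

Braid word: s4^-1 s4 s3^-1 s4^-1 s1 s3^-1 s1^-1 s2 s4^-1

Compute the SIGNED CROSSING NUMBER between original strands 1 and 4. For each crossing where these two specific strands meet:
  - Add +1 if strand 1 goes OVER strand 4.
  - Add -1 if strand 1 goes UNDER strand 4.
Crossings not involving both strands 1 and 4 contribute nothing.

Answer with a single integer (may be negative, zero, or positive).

Gen 1: crossing 4x5. Both 1&4? no. Sum: 0
Gen 2: crossing 5x4. Both 1&4? no. Sum: 0
Gen 3: crossing 3x4. Both 1&4? no. Sum: 0
Gen 4: crossing 3x5. Both 1&4? no. Sum: 0
Gen 5: crossing 1x2. Both 1&4? no. Sum: 0
Gen 6: crossing 4x5. Both 1&4? no. Sum: 0
Gen 7: crossing 2x1. Both 1&4? no. Sum: 0
Gen 8: crossing 2x5. Both 1&4? no. Sum: 0
Gen 9: crossing 4x3. Both 1&4? no. Sum: 0

Answer: 0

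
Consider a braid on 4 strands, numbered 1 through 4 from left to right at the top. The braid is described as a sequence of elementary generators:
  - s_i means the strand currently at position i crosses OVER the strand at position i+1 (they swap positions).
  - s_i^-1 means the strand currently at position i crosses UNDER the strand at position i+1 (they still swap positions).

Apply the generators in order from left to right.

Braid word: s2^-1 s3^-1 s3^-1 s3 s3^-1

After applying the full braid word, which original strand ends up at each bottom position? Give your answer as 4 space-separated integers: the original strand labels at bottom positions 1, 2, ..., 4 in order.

Answer: 1 3 2 4

Derivation:
Gen 1 (s2^-1): strand 2 crosses under strand 3. Perm now: [1 3 2 4]
Gen 2 (s3^-1): strand 2 crosses under strand 4. Perm now: [1 3 4 2]
Gen 3 (s3^-1): strand 4 crosses under strand 2. Perm now: [1 3 2 4]
Gen 4 (s3): strand 2 crosses over strand 4. Perm now: [1 3 4 2]
Gen 5 (s3^-1): strand 4 crosses under strand 2. Perm now: [1 3 2 4]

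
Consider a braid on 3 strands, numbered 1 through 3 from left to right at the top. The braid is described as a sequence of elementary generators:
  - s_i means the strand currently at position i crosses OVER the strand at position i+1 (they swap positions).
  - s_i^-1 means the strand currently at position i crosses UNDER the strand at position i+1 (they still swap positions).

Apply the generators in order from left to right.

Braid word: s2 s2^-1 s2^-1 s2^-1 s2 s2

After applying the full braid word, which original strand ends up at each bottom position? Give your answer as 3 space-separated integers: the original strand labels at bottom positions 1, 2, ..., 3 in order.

Answer: 1 2 3

Derivation:
Gen 1 (s2): strand 2 crosses over strand 3. Perm now: [1 3 2]
Gen 2 (s2^-1): strand 3 crosses under strand 2. Perm now: [1 2 3]
Gen 3 (s2^-1): strand 2 crosses under strand 3. Perm now: [1 3 2]
Gen 4 (s2^-1): strand 3 crosses under strand 2. Perm now: [1 2 3]
Gen 5 (s2): strand 2 crosses over strand 3. Perm now: [1 3 2]
Gen 6 (s2): strand 3 crosses over strand 2. Perm now: [1 2 3]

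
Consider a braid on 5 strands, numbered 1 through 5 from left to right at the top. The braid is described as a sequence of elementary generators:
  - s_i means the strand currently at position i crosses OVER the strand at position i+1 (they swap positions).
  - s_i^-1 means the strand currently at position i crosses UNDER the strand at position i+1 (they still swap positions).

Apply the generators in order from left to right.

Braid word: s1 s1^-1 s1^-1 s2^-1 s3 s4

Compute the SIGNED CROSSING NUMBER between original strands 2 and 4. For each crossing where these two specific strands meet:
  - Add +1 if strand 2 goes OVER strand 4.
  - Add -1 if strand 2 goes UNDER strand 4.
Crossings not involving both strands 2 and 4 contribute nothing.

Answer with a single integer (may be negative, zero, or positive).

Answer: 0

Derivation:
Gen 1: crossing 1x2. Both 2&4? no. Sum: 0
Gen 2: crossing 2x1. Both 2&4? no. Sum: 0
Gen 3: crossing 1x2. Both 2&4? no. Sum: 0
Gen 4: crossing 1x3. Both 2&4? no. Sum: 0
Gen 5: crossing 1x4. Both 2&4? no. Sum: 0
Gen 6: crossing 1x5. Both 2&4? no. Sum: 0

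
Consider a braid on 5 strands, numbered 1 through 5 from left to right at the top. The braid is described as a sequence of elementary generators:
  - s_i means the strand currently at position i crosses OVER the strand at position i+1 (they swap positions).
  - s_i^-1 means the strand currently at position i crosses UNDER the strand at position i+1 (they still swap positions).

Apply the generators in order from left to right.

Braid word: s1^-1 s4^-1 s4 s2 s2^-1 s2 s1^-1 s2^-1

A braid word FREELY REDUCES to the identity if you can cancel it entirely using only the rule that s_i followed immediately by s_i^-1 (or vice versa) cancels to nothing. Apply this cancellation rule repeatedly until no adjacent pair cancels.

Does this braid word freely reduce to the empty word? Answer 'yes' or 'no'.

Answer: no

Derivation:
Gen 1 (s1^-1): push. Stack: [s1^-1]
Gen 2 (s4^-1): push. Stack: [s1^-1 s4^-1]
Gen 3 (s4): cancels prior s4^-1. Stack: [s1^-1]
Gen 4 (s2): push. Stack: [s1^-1 s2]
Gen 5 (s2^-1): cancels prior s2. Stack: [s1^-1]
Gen 6 (s2): push. Stack: [s1^-1 s2]
Gen 7 (s1^-1): push. Stack: [s1^-1 s2 s1^-1]
Gen 8 (s2^-1): push. Stack: [s1^-1 s2 s1^-1 s2^-1]
Reduced word: s1^-1 s2 s1^-1 s2^-1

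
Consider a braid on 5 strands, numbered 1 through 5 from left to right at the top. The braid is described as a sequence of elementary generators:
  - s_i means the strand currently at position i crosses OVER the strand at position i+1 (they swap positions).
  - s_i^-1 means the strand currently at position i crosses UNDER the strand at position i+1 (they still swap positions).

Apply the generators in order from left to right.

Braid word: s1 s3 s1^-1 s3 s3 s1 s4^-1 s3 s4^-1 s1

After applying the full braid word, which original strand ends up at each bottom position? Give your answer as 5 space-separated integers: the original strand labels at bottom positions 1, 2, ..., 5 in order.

Gen 1 (s1): strand 1 crosses over strand 2. Perm now: [2 1 3 4 5]
Gen 2 (s3): strand 3 crosses over strand 4. Perm now: [2 1 4 3 5]
Gen 3 (s1^-1): strand 2 crosses under strand 1. Perm now: [1 2 4 3 5]
Gen 4 (s3): strand 4 crosses over strand 3. Perm now: [1 2 3 4 5]
Gen 5 (s3): strand 3 crosses over strand 4. Perm now: [1 2 4 3 5]
Gen 6 (s1): strand 1 crosses over strand 2. Perm now: [2 1 4 3 5]
Gen 7 (s4^-1): strand 3 crosses under strand 5. Perm now: [2 1 4 5 3]
Gen 8 (s3): strand 4 crosses over strand 5. Perm now: [2 1 5 4 3]
Gen 9 (s4^-1): strand 4 crosses under strand 3. Perm now: [2 1 5 3 4]
Gen 10 (s1): strand 2 crosses over strand 1. Perm now: [1 2 5 3 4]

Answer: 1 2 5 3 4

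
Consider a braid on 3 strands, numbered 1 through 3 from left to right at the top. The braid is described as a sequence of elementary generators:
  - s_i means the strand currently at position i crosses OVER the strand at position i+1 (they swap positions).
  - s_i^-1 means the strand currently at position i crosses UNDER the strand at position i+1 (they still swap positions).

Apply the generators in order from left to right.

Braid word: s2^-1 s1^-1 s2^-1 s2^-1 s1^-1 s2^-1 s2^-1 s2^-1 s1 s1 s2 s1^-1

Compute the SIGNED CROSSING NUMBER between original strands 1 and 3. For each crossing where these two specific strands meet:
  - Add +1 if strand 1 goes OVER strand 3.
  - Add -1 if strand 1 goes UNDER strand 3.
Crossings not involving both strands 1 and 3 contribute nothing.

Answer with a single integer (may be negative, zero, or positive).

Answer: -1

Derivation:
Gen 1: crossing 2x3. Both 1&3? no. Sum: 0
Gen 2: 1 under 3. Both 1&3? yes. Contrib: -1. Sum: -1
Gen 3: crossing 1x2. Both 1&3? no. Sum: -1
Gen 4: crossing 2x1. Both 1&3? no. Sum: -1
Gen 5: 3 under 1. Both 1&3? yes. Contrib: +1. Sum: 0
Gen 6: crossing 3x2. Both 1&3? no. Sum: 0
Gen 7: crossing 2x3. Both 1&3? no. Sum: 0
Gen 8: crossing 3x2. Both 1&3? no. Sum: 0
Gen 9: crossing 1x2. Both 1&3? no. Sum: 0
Gen 10: crossing 2x1. Both 1&3? no. Sum: 0
Gen 11: crossing 2x3. Both 1&3? no. Sum: 0
Gen 12: 1 under 3. Both 1&3? yes. Contrib: -1. Sum: -1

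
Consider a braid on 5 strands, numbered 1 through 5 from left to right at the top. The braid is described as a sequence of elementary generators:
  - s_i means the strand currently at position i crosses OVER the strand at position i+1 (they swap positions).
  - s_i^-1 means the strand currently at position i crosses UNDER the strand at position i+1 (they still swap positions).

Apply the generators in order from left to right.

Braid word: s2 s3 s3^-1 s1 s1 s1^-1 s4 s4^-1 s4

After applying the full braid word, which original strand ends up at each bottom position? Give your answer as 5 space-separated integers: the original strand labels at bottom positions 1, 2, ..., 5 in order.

Gen 1 (s2): strand 2 crosses over strand 3. Perm now: [1 3 2 4 5]
Gen 2 (s3): strand 2 crosses over strand 4. Perm now: [1 3 4 2 5]
Gen 3 (s3^-1): strand 4 crosses under strand 2. Perm now: [1 3 2 4 5]
Gen 4 (s1): strand 1 crosses over strand 3. Perm now: [3 1 2 4 5]
Gen 5 (s1): strand 3 crosses over strand 1. Perm now: [1 3 2 4 5]
Gen 6 (s1^-1): strand 1 crosses under strand 3. Perm now: [3 1 2 4 5]
Gen 7 (s4): strand 4 crosses over strand 5. Perm now: [3 1 2 5 4]
Gen 8 (s4^-1): strand 5 crosses under strand 4. Perm now: [3 1 2 4 5]
Gen 9 (s4): strand 4 crosses over strand 5. Perm now: [3 1 2 5 4]

Answer: 3 1 2 5 4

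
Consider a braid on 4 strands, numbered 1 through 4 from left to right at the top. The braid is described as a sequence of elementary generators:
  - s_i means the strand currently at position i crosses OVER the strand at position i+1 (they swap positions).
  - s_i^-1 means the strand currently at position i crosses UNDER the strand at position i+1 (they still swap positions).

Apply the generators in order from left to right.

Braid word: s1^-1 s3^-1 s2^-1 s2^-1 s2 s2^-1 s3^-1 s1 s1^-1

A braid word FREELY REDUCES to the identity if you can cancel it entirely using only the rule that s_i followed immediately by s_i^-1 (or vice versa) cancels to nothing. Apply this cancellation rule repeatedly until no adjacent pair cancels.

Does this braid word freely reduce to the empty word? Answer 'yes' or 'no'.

Gen 1 (s1^-1): push. Stack: [s1^-1]
Gen 2 (s3^-1): push. Stack: [s1^-1 s3^-1]
Gen 3 (s2^-1): push. Stack: [s1^-1 s3^-1 s2^-1]
Gen 4 (s2^-1): push. Stack: [s1^-1 s3^-1 s2^-1 s2^-1]
Gen 5 (s2): cancels prior s2^-1. Stack: [s1^-1 s3^-1 s2^-1]
Gen 6 (s2^-1): push. Stack: [s1^-1 s3^-1 s2^-1 s2^-1]
Gen 7 (s3^-1): push. Stack: [s1^-1 s3^-1 s2^-1 s2^-1 s3^-1]
Gen 8 (s1): push. Stack: [s1^-1 s3^-1 s2^-1 s2^-1 s3^-1 s1]
Gen 9 (s1^-1): cancels prior s1. Stack: [s1^-1 s3^-1 s2^-1 s2^-1 s3^-1]
Reduced word: s1^-1 s3^-1 s2^-1 s2^-1 s3^-1

Answer: no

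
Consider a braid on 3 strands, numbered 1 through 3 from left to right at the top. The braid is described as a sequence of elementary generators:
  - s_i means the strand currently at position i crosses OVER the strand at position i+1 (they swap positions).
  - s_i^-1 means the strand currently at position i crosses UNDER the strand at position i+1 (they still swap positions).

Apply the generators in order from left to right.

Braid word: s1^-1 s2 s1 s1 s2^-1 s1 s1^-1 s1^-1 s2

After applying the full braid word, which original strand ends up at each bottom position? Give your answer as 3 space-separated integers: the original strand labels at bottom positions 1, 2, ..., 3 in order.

Gen 1 (s1^-1): strand 1 crosses under strand 2. Perm now: [2 1 3]
Gen 2 (s2): strand 1 crosses over strand 3. Perm now: [2 3 1]
Gen 3 (s1): strand 2 crosses over strand 3. Perm now: [3 2 1]
Gen 4 (s1): strand 3 crosses over strand 2. Perm now: [2 3 1]
Gen 5 (s2^-1): strand 3 crosses under strand 1. Perm now: [2 1 3]
Gen 6 (s1): strand 2 crosses over strand 1. Perm now: [1 2 3]
Gen 7 (s1^-1): strand 1 crosses under strand 2. Perm now: [2 1 3]
Gen 8 (s1^-1): strand 2 crosses under strand 1. Perm now: [1 2 3]
Gen 9 (s2): strand 2 crosses over strand 3. Perm now: [1 3 2]

Answer: 1 3 2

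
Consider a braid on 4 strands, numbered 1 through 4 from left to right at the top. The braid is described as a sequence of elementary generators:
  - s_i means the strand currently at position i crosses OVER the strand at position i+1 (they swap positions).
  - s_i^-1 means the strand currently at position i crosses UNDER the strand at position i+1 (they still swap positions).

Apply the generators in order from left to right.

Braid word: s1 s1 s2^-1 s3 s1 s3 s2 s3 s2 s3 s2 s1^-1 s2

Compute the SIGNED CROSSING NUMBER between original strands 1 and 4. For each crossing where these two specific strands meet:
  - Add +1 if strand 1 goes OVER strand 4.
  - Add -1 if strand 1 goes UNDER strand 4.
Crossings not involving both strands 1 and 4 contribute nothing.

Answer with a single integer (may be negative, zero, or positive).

Gen 1: crossing 1x2. Both 1&4? no. Sum: 0
Gen 2: crossing 2x1. Both 1&4? no. Sum: 0
Gen 3: crossing 2x3. Both 1&4? no. Sum: 0
Gen 4: crossing 2x4. Both 1&4? no. Sum: 0
Gen 5: crossing 1x3. Both 1&4? no. Sum: 0
Gen 6: crossing 4x2. Both 1&4? no. Sum: 0
Gen 7: crossing 1x2. Both 1&4? no. Sum: 0
Gen 8: 1 over 4. Both 1&4? yes. Contrib: +1. Sum: 1
Gen 9: crossing 2x4. Both 1&4? no. Sum: 1
Gen 10: crossing 2x1. Both 1&4? no. Sum: 1
Gen 11: 4 over 1. Both 1&4? yes. Contrib: -1. Sum: 0
Gen 12: crossing 3x1. Both 1&4? no. Sum: 0
Gen 13: crossing 3x4. Both 1&4? no. Sum: 0

Answer: 0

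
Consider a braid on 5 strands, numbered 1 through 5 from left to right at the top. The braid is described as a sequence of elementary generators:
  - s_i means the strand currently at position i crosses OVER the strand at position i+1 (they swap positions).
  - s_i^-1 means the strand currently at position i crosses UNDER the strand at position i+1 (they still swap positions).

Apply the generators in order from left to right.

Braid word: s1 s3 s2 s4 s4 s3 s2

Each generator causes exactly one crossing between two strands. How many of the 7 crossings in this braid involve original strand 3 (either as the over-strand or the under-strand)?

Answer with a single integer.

Gen 1: crossing 1x2. Involves strand 3? no. Count so far: 0
Gen 2: crossing 3x4. Involves strand 3? yes. Count so far: 1
Gen 3: crossing 1x4. Involves strand 3? no. Count so far: 1
Gen 4: crossing 3x5. Involves strand 3? yes. Count so far: 2
Gen 5: crossing 5x3. Involves strand 3? yes. Count so far: 3
Gen 6: crossing 1x3. Involves strand 3? yes. Count so far: 4
Gen 7: crossing 4x3. Involves strand 3? yes. Count so far: 5

Answer: 5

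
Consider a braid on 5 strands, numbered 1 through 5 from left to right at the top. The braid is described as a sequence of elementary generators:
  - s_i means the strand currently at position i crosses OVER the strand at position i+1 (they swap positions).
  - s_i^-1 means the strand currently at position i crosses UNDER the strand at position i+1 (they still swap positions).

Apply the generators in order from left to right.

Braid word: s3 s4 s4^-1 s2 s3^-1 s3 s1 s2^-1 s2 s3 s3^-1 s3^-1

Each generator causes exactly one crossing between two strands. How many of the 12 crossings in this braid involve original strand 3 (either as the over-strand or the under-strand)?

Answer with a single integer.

Gen 1: crossing 3x4. Involves strand 3? yes. Count so far: 1
Gen 2: crossing 3x5. Involves strand 3? yes. Count so far: 2
Gen 3: crossing 5x3. Involves strand 3? yes. Count so far: 3
Gen 4: crossing 2x4. Involves strand 3? no. Count so far: 3
Gen 5: crossing 2x3. Involves strand 3? yes. Count so far: 4
Gen 6: crossing 3x2. Involves strand 3? yes. Count so far: 5
Gen 7: crossing 1x4. Involves strand 3? no. Count so far: 5
Gen 8: crossing 1x2. Involves strand 3? no. Count so far: 5
Gen 9: crossing 2x1. Involves strand 3? no. Count so far: 5
Gen 10: crossing 2x3. Involves strand 3? yes. Count so far: 6
Gen 11: crossing 3x2. Involves strand 3? yes. Count so far: 7
Gen 12: crossing 2x3. Involves strand 3? yes. Count so far: 8

Answer: 8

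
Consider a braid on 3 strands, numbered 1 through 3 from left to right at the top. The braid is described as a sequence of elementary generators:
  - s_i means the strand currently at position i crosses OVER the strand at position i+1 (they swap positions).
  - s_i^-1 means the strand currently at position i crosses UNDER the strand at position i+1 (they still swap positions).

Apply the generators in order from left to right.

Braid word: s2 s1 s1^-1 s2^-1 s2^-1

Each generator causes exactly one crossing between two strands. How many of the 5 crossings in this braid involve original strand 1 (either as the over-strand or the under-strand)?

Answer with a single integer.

Gen 1: crossing 2x3. Involves strand 1? no. Count so far: 0
Gen 2: crossing 1x3. Involves strand 1? yes. Count so far: 1
Gen 3: crossing 3x1. Involves strand 1? yes. Count so far: 2
Gen 4: crossing 3x2. Involves strand 1? no. Count so far: 2
Gen 5: crossing 2x3. Involves strand 1? no. Count so far: 2

Answer: 2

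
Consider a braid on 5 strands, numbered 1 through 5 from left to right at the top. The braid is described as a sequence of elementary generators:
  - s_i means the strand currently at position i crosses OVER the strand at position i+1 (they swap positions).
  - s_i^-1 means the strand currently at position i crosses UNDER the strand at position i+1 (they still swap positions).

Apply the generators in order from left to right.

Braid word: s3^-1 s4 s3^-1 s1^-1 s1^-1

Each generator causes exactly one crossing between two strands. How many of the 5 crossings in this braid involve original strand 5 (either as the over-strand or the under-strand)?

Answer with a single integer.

Gen 1: crossing 3x4. Involves strand 5? no. Count so far: 0
Gen 2: crossing 3x5. Involves strand 5? yes. Count so far: 1
Gen 3: crossing 4x5. Involves strand 5? yes. Count so far: 2
Gen 4: crossing 1x2. Involves strand 5? no. Count so far: 2
Gen 5: crossing 2x1. Involves strand 5? no. Count so far: 2

Answer: 2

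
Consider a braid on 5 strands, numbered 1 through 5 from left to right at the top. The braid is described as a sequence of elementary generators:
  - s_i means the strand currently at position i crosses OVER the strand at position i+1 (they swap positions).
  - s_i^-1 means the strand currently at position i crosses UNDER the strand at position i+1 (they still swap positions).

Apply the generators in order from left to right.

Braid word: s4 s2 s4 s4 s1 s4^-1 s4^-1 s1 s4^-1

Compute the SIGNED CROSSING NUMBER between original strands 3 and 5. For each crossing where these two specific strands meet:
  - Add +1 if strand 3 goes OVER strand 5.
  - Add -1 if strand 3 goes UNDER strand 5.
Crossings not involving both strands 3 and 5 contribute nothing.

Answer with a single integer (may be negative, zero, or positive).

Answer: 0

Derivation:
Gen 1: crossing 4x5. Both 3&5? no. Sum: 0
Gen 2: crossing 2x3. Both 3&5? no. Sum: 0
Gen 3: crossing 5x4. Both 3&5? no. Sum: 0
Gen 4: crossing 4x5. Both 3&5? no. Sum: 0
Gen 5: crossing 1x3. Both 3&5? no. Sum: 0
Gen 6: crossing 5x4. Both 3&5? no. Sum: 0
Gen 7: crossing 4x5. Both 3&5? no. Sum: 0
Gen 8: crossing 3x1. Both 3&5? no. Sum: 0
Gen 9: crossing 5x4. Both 3&5? no. Sum: 0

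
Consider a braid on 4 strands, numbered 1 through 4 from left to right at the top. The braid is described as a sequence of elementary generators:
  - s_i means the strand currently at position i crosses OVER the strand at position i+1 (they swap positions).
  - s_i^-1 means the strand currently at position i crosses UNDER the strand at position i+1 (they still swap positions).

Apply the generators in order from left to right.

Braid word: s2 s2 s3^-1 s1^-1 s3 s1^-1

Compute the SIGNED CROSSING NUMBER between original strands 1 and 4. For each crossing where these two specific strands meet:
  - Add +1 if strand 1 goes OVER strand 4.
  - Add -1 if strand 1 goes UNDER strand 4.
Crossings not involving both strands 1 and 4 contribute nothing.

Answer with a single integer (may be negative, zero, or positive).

Gen 1: crossing 2x3. Both 1&4? no. Sum: 0
Gen 2: crossing 3x2. Both 1&4? no. Sum: 0
Gen 3: crossing 3x4. Both 1&4? no. Sum: 0
Gen 4: crossing 1x2. Both 1&4? no. Sum: 0
Gen 5: crossing 4x3. Both 1&4? no. Sum: 0
Gen 6: crossing 2x1. Both 1&4? no. Sum: 0

Answer: 0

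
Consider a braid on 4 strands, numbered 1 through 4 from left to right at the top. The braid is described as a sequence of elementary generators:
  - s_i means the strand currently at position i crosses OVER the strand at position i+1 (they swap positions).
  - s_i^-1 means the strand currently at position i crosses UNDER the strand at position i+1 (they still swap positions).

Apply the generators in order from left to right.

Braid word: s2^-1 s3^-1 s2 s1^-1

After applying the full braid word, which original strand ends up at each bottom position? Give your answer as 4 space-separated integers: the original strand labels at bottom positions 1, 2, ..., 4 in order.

Gen 1 (s2^-1): strand 2 crosses under strand 3. Perm now: [1 3 2 4]
Gen 2 (s3^-1): strand 2 crosses under strand 4. Perm now: [1 3 4 2]
Gen 3 (s2): strand 3 crosses over strand 4. Perm now: [1 4 3 2]
Gen 4 (s1^-1): strand 1 crosses under strand 4. Perm now: [4 1 3 2]

Answer: 4 1 3 2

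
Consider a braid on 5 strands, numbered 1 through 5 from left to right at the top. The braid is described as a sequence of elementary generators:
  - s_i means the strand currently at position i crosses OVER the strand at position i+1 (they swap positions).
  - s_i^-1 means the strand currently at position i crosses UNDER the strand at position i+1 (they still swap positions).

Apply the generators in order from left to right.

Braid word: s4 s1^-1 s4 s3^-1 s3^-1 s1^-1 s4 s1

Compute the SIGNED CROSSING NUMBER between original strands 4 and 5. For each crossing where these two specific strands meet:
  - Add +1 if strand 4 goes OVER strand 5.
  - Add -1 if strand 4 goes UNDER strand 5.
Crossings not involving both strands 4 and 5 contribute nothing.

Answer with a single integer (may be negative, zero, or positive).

Answer: 1

Derivation:
Gen 1: 4 over 5. Both 4&5? yes. Contrib: +1. Sum: 1
Gen 2: crossing 1x2. Both 4&5? no. Sum: 1
Gen 3: 5 over 4. Both 4&5? yes. Contrib: -1. Sum: 0
Gen 4: crossing 3x4. Both 4&5? no. Sum: 0
Gen 5: crossing 4x3. Both 4&5? no. Sum: 0
Gen 6: crossing 2x1. Both 4&5? no. Sum: 0
Gen 7: 4 over 5. Both 4&5? yes. Contrib: +1. Sum: 1
Gen 8: crossing 1x2. Both 4&5? no. Sum: 1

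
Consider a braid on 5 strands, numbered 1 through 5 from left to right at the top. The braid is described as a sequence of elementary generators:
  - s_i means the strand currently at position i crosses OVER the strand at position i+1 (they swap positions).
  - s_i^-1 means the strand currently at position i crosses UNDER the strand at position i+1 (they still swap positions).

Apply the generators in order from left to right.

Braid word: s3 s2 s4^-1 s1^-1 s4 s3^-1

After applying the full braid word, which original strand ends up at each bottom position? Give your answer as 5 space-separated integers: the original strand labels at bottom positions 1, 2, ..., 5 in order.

Answer: 4 1 3 2 5

Derivation:
Gen 1 (s3): strand 3 crosses over strand 4. Perm now: [1 2 4 3 5]
Gen 2 (s2): strand 2 crosses over strand 4. Perm now: [1 4 2 3 5]
Gen 3 (s4^-1): strand 3 crosses under strand 5. Perm now: [1 4 2 5 3]
Gen 4 (s1^-1): strand 1 crosses under strand 4. Perm now: [4 1 2 5 3]
Gen 5 (s4): strand 5 crosses over strand 3. Perm now: [4 1 2 3 5]
Gen 6 (s3^-1): strand 2 crosses under strand 3. Perm now: [4 1 3 2 5]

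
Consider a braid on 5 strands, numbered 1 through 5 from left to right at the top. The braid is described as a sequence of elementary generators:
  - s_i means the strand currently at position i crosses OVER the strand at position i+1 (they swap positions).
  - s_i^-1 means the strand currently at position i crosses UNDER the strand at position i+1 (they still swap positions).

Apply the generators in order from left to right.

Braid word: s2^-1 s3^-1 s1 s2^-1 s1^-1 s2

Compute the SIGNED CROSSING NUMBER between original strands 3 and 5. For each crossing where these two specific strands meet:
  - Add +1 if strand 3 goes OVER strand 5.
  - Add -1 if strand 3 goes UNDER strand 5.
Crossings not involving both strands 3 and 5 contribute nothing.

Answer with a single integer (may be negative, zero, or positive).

Gen 1: crossing 2x3. Both 3&5? no. Sum: 0
Gen 2: crossing 2x4. Both 3&5? no. Sum: 0
Gen 3: crossing 1x3. Both 3&5? no. Sum: 0
Gen 4: crossing 1x4. Both 3&5? no. Sum: 0
Gen 5: crossing 3x4. Both 3&5? no. Sum: 0
Gen 6: crossing 3x1. Both 3&5? no. Sum: 0

Answer: 0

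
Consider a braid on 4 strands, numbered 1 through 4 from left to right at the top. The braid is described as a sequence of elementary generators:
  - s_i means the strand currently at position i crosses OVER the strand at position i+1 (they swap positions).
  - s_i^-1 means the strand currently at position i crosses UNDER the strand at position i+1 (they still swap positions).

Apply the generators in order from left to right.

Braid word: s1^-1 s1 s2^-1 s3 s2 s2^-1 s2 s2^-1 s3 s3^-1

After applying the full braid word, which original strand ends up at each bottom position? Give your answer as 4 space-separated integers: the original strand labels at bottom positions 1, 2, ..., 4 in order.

Answer: 1 3 4 2

Derivation:
Gen 1 (s1^-1): strand 1 crosses under strand 2. Perm now: [2 1 3 4]
Gen 2 (s1): strand 2 crosses over strand 1. Perm now: [1 2 3 4]
Gen 3 (s2^-1): strand 2 crosses under strand 3. Perm now: [1 3 2 4]
Gen 4 (s3): strand 2 crosses over strand 4. Perm now: [1 3 4 2]
Gen 5 (s2): strand 3 crosses over strand 4. Perm now: [1 4 3 2]
Gen 6 (s2^-1): strand 4 crosses under strand 3. Perm now: [1 3 4 2]
Gen 7 (s2): strand 3 crosses over strand 4. Perm now: [1 4 3 2]
Gen 8 (s2^-1): strand 4 crosses under strand 3. Perm now: [1 3 4 2]
Gen 9 (s3): strand 4 crosses over strand 2. Perm now: [1 3 2 4]
Gen 10 (s3^-1): strand 2 crosses under strand 4. Perm now: [1 3 4 2]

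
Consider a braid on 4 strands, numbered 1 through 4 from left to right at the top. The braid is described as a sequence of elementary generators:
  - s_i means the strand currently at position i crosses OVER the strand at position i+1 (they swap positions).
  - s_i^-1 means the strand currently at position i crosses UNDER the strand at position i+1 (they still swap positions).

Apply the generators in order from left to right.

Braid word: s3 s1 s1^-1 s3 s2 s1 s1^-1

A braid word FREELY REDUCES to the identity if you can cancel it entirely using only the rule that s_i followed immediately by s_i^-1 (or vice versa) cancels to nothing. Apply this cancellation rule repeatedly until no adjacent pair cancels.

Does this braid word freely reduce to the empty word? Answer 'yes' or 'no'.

Gen 1 (s3): push. Stack: [s3]
Gen 2 (s1): push. Stack: [s3 s1]
Gen 3 (s1^-1): cancels prior s1. Stack: [s3]
Gen 4 (s3): push. Stack: [s3 s3]
Gen 5 (s2): push. Stack: [s3 s3 s2]
Gen 6 (s1): push. Stack: [s3 s3 s2 s1]
Gen 7 (s1^-1): cancels prior s1. Stack: [s3 s3 s2]
Reduced word: s3 s3 s2

Answer: no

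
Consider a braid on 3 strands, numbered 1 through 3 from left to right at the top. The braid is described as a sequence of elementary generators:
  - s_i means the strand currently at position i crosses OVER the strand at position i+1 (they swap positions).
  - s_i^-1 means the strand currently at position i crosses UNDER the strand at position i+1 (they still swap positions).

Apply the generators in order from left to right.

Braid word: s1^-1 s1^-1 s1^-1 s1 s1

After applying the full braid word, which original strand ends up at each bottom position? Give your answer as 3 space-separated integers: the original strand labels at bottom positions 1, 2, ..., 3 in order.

Gen 1 (s1^-1): strand 1 crosses under strand 2. Perm now: [2 1 3]
Gen 2 (s1^-1): strand 2 crosses under strand 1. Perm now: [1 2 3]
Gen 3 (s1^-1): strand 1 crosses under strand 2. Perm now: [2 1 3]
Gen 4 (s1): strand 2 crosses over strand 1. Perm now: [1 2 3]
Gen 5 (s1): strand 1 crosses over strand 2. Perm now: [2 1 3]

Answer: 2 1 3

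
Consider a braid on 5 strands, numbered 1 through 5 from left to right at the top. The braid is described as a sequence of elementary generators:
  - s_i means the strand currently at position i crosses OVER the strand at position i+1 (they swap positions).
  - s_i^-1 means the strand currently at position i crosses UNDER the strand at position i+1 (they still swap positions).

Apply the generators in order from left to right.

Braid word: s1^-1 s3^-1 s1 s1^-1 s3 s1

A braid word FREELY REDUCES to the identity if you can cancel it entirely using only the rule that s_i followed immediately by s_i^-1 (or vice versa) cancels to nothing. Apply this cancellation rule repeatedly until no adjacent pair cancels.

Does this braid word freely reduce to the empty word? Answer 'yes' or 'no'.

Gen 1 (s1^-1): push. Stack: [s1^-1]
Gen 2 (s3^-1): push. Stack: [s1^-1 s3^-1]
Gen 3 (s1): push. Stack: [s1^-1 s3^-1 s1]
Gen 4 (s1^-1): cancels prior s1. Stack: [s1^-1 s3^-1]
Gen 5 (s3): cancels prior s3^-1. Stack: [s1^-1]
Gen 6 (s1): cancels prior s1^-1. Stack: []
Reduced word: (empty)

Answer: yes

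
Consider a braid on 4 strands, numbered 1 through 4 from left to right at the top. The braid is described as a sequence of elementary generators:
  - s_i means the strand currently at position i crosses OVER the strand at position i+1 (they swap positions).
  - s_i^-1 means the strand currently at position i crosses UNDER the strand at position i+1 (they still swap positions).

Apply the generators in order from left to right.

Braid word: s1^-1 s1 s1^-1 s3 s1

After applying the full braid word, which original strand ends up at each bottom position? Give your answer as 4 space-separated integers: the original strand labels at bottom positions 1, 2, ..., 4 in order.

Gen 1 (s1^-1): strand 1 crosses under strand 2. Perm now: [2 1 3 4]
Gen 2 (s1): strand 2 crosses over strand 1. Perm now: [1 2 3 4]
Gen 3 (s1^-1): strand 1 crosses under strand 2. Perm now: [2 1 3 4]
Gen 4 (s3): strand 3 crosses over strand 4. Perm now: [2 1 4 3]
Gen 5 (s1): strand 2 crosses over strand 1. Perm now: [1 2 4 3]

Answer: 1 2 4 3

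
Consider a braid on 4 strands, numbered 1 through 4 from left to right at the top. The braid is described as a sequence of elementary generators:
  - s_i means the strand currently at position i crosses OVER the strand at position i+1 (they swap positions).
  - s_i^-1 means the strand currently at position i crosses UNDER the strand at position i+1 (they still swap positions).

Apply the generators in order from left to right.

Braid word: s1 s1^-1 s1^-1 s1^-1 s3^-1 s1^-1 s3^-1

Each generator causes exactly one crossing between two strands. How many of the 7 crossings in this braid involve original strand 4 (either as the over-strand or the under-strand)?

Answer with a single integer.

Gen 1: crossing 1x2. Involves strand 4? no. Count so far: 0
Gen 2: crossing 2x1. Involves strand 4? no. Count so far: 0
Gen 3: crossing 1x2. Involves strand 4? no. Count so far: 0
Gen 4: crossing 2x1. Involves strand 4? no. Count so far: 0
Gen 5: crossing 3x4. Involves strand 4? yes. Count so far: 1
Gen 6: crossing 1x2. Involves strand 4? no. Count so far: 1
Gen 7: crossing 4x3. Involves strand 4? yes. Count so far: 2

Answer: 2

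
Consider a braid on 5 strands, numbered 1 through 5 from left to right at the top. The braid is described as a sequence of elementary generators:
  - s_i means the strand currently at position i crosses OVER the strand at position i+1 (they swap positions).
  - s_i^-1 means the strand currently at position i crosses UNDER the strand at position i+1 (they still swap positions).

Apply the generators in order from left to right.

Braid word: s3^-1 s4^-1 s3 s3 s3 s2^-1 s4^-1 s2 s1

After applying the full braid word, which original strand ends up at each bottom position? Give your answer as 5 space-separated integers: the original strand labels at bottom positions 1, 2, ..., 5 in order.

Answer: 2 1 5 3 4

Derivation:
Gen 1 (s3^-1): strand 3 crosses under strand 4. Perm now: [1 2 4 3 5]
Gen 2 (s4^-1): strand 3 crosses under strand 5. Perm now: [1 2 4 5 3]
Gen 3 (s3): strand 4 crosses over strand 5. Perm now: [1 2 5 4 3]
Gen 4 (s3): strand 5 crosses over strand 4. Perm now: [1 2 4 5 3]
Gen 5 (s3): strand 4 crosses over strand 5. Perm now: [1 2 5 4 3]
Gen 6 (s2^-1): strand 2 crosses under strand 5. Perm now: [1 5 2 4 3]
Gen 7 (s4^-1): strand 4 crosses under strand 3. Perm now: [1 5 2 3 4]
Gen 8 (s2): strand 5 crosses over strand 2. Perm now: [1 2 5 3 4]
Gen 9 (s1): strand 1 crosses over strand 2. Perm now: [2 1 5 3 4]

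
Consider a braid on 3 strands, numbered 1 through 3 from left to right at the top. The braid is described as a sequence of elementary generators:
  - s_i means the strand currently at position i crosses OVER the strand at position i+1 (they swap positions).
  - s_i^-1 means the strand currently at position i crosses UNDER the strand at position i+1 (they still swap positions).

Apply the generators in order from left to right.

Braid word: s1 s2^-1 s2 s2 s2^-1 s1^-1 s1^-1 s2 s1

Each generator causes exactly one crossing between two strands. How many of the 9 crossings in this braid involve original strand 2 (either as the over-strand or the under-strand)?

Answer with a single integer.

Gen 1: crossing 1x2. Involves strand 2? yes. Count so far: 1
Gen 2: crossing 1x3. Involves strand 2? no. Count so far: 1
Gen 3: crossing 3x1. Involves strand 2? no. Count so far: 1
Gen 4: crossing 1x3. Involves strand 2? no. Count so far: 1
Gen 5: crossing 3x1. Involves strand 2? no. Count so far: 1
Gen 6: crossing 2x1. Involves strand 2? yes. Count so far: 2
Gen 7: crossing 1x2. Involves strand 2? yes. Count so far: 3
Gen 8: crossing 1x3. Involves strand 2? no. Count so far: 3
Gen 9: crossing 2x3. Involves strand 2? yes. Count so far: 4

Answer: 4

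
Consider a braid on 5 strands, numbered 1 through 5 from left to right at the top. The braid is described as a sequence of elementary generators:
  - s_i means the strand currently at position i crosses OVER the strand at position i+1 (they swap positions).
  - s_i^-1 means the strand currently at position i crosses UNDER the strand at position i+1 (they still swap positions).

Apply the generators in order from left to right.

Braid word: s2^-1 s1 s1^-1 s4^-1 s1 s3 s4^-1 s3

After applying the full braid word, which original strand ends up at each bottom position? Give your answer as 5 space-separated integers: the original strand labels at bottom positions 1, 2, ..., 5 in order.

Answer: 3 1 4 5 2

Derivation:
Gen 1 (s2^-1): strand 2 crosses under strand 3. Perm now: [1 3 2 4 5]
Gen 2 (s1): strand 1 crosses over strand 3. Perm now: [3 1 2 4 5]
Gen 3 (s1^-1): strand 3 crosses under strand 1. Perm now: [1 3 2 4 5]
Gen 4 (s4^-1): strand 4 crosses under strand 5. Perm now: [1 3 2 5 4]
Gen 5 (s1): strand 1 crosses over strand 3. Perm now: [3 1 2 5 4]
Gen 6 (s3): strand 2 crosses over strand 5. Perm now: [3 1 5 2 4]
Gen 7 (s4^-1): strand 2 crosses under strand 4. Perm now: [3 1 5 4 2]
Gen 8 (s3): strand 5 crosses over strand 4. Perm now: [3 1 4 5 2]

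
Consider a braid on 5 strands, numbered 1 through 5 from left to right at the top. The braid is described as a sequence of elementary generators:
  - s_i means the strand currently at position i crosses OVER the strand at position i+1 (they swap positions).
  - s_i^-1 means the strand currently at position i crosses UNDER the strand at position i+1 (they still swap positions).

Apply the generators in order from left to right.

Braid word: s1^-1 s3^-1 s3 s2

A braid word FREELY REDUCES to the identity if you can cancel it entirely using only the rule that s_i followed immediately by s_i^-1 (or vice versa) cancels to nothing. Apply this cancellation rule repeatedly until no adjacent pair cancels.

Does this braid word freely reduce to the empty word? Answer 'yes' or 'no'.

Answer: no

Derivation:
Gen 1 (s1^-1): push. Stack: [s1^-1]
Gen 2 (s3^-1): push. Stack: [s1^-1 s3^-1]
Gen 3 (s3): cancels prior s3^-1. Stack: [s1^-1]
Gen 4 (s2): push. Stack: [s1^-1 s2]
Reduced word: s1^-1 s2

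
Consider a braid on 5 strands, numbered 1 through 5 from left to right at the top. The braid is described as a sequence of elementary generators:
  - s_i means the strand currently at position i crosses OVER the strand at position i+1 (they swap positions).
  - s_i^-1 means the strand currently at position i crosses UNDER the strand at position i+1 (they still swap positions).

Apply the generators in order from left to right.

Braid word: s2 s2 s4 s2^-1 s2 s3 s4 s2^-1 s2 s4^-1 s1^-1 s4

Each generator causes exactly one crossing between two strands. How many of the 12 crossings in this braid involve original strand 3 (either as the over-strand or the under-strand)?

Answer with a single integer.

Gen 1: crossing 2x3. Involves strand 3? yes. Count so far: 1
Gen 2: crossing 3x2. Involves strand 3? yes. Count so far: 2
Gen 3: crossing 4x5. Involves strand 3? no. Count so far: 2
Gen 4: crossing 2x3. Involves strand 3? yes. Count so far: 3
Gen 5: crossing 3x2. Involves strand 3? yes. Count so far: 4
Gen 6: crossing 3x5. Involves strand 3? yes. Count so far: 5
Gen 7: crossing 3x4. Involves strand 3? yes. Count so far: 6
Gen 8: crossing 2x5. Involves strand 3? no. Count so far: 6
Gen 9: crossing 5x2. Involves strand 3? no. Count so far: 6
Gen 10: crossing 4x3. Involves strand 3? yes. Count so far: 7
Gen 11: crossing 1x2. Involves strand 3? no. Count so far: 7
Gen 12: crossing 3x4. Involves strand 3? yes. Count so far: 8

Answer: 8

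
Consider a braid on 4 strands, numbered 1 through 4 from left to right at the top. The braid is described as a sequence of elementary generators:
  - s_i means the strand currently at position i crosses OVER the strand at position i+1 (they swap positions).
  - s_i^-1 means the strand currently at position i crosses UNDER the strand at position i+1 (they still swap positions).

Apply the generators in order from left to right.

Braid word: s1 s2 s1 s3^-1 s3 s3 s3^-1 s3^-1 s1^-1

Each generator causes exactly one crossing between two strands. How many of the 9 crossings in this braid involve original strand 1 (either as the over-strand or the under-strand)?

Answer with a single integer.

Answer: 7

Derivation:
Gen 1: crossing 1x2. Involves strand 1? yes. Count so far: 1
Gen 2: crossing 1x3. Involves strand 1? yes. Count so far: 2
Gen 3: crossing 2x3. Involves strand 1? no. Count so far: 2
Gen 4: crossing 1x4. Involves strand 1? yes. Count so far: 3
Gen 5: crossing 4x1. Involves strand 1? yes. Count so far: 4
Gen 6: crossing 1x4. Involves strand 1? yes. Count so far: 5
Gen 7: crossing 4x1. Involves strand 1? yes. Count so far: 6
Gen 8: crossing 1x4. Involves strand 1? yes. Count so far: 7
Gen 9: crossing 3x2. Involves strand 1? no. Count so far: 7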